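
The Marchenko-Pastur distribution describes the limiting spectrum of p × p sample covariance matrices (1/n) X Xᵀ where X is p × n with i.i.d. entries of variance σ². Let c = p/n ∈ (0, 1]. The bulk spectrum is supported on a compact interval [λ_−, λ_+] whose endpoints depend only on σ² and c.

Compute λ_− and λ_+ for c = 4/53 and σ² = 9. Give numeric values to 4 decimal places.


c = 4/53 = 0.075472; √c = 0.274721.
λ_− = σ² (1 − √c)² = 9 · (1 − 0.274721)² = 9 · (0.725279)² = 4.734265.
λ_+ = σ² (1 + √c)² = 9 · (1 + 0.274721)² = 9 · (1.274721)² = 14.624226.

Rounded to 4 decimal places: λ_− ≈ 4.7343, λ_+ ≈ 14.6242.


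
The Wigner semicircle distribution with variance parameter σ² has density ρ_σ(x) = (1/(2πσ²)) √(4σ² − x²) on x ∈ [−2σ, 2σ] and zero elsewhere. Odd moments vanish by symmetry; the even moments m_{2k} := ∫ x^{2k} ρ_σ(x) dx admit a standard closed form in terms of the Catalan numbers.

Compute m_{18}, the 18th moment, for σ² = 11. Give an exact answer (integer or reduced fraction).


By the scaled semicircle moment identity, m_{2k} = σ^{2k} · C_k with k = 9.
C_9 = (1/(k+1)) · C(2k, k) = (1/10) · C(18, 9) = (1/10) · 48620 = 4862.
σ^{2k} = (σ²)^k = (11)^9 = 2357947691.

Therefore m_{18} = σ^{18} · C_9 = 2357947691 · 4862 = 11464341673642.


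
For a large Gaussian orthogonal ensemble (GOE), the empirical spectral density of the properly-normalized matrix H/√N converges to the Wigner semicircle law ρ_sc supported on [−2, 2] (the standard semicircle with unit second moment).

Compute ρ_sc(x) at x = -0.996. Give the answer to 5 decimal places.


ρ_sc(x) = (1/(2π)) √(4 − x²). With x = -0.996:
  4 − x² = 4 − (-0.996)² = 4 − 0.992016 = 3.007984.
  √(4 − x²) = 1.734354.
  1/(2π) = 0.159155.
  ρ_sc(-0.996) = 0.159155 · 1.734354 = 0.276031.

Rounded to 5 decimal places: ρ_sc(-0.996) ≈ 0.27603.


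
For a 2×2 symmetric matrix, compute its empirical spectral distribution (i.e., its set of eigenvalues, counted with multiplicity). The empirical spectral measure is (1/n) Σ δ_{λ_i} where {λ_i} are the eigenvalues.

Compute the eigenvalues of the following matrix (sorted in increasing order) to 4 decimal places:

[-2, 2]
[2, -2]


Since M is real symmetric, both eigenvalues are real; they are the roots of det(λI − M) = λ² − (tr M) λ + det M.
tr M = -2 + (-2) = -4.
det M = (-2)·(-2) − 2² = 4 − 4 = 0.
Characteristic polynomial: λ² + 4λ = 0.
Discriminant Δ = (tr M)² − 4·det M = 16 − 0 = 16; √Δ = 4.000000.
λ = (tr M ± √Δ)/2 = (-4 ± 4.000000)/2, giving (tr M − √Δ)/2 = -4.0000 and (tr M + √Δ)/2 = 0.0000.

Eigenvalues sorted in increasing order: [-4.0000, 0.0000].


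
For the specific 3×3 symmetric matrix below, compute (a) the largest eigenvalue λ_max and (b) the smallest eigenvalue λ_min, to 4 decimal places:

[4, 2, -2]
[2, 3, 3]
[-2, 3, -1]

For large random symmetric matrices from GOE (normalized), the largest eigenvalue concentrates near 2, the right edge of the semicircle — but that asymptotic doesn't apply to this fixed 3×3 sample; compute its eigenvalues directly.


Since M is real symmetric, all three eigenvalues are real; they are the roots of det(λI − M) = λ³ − (tr M) λ² + s λ − det M, where s is the sum of the principal 2×2 minors.
tr M = 4 + 3 + (-1) = 6.
s = (4·3 − 2²) + (4·(-1) − (-2)²) + (3·(-1) − 3²) = 8 + (-8) + (-12) = -12.
det M (expand along row 1) = 4·(-12) − 2·4 + (-2)·12 = -80.
Characteristic polynomial: λ³ − 6λ² − 12λ + 80 = 0.
Substitute λ = y + (tr M)/3 = y + 2.000000 to remove the quadratic term: y³ + p·y + q = 0 with p = s − (tr M)²/3 = -24.000000 and q = −2(tr M)³/27 + (tr M)·s/3 − det M = 40.000000.
Three real roots ⇒ use the trigonometric (Viète) form: r = 2√(−p/3) = 5.656854, φ = arccos(3q/(p·r)) = arccos(-0.883883) = 2.654898 rad.
y_k = r·cos(φ/3 − 2πk/3) for k = 0, 1, 2 gives y = 3.582576, 2.000000, -5.582576.
λ_k = y_k + 2.000000 gives λ = 5.5826, 4.0000, -3.5826 (check: the sum is 6.0000 = tr M).

Hence λ_max = 5.5826 and λ_min = -3.5826.


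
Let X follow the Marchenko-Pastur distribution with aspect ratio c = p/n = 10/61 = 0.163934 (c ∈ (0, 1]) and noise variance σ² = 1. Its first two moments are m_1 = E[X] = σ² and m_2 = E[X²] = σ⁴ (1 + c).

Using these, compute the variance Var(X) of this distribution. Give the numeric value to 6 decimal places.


m_1 = E[X] = σ² = 1, so m_1² = 1.
m_2 = E[X²] = σ⁴ (1 + c) = 1 · (1 + 0.163934) = 1 · 1.163934 = 1.163934.
(Note m_2 − m_1² simplifies to c · σ⁴ = 0.163934 · 1.)

Var(X) = m_2 − m_1² = 1.163934 − 1 = 0.163934.


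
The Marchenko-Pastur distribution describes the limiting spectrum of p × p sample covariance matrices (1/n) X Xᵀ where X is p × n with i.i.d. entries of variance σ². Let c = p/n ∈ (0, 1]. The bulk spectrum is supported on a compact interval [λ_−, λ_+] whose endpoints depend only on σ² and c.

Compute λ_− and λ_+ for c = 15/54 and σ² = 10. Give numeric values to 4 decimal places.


c = 15/54 = 0.277778; √c = 0.527046.
λ_− = σ² (1 − √c)² = 10 · (1 − 0.527046)² = 10 · (0.472954)² = 2.236852.
λ_+ = σ² (1 + √c)² = 10 · (1 + 0.527046)² = 10 · (1.527046)² = 23.318703.

Rounded to 4 decimal places: λ_− ≈ 2.2369, λ_+ ≈ 23.3187.


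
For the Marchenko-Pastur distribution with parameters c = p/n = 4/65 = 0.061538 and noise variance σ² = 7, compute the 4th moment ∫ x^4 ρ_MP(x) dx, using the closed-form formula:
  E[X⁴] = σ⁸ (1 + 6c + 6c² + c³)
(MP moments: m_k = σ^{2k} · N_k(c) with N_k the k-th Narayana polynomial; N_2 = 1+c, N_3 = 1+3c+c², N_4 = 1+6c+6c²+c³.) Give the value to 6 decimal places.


E[X⁴] = σ⁸ (1 + 6c + 6c² + c³) (fourth MP moment). With σ² = 7 (so σ⁸ = 2401) and c = 4/65 = 0.061538: E[X⁴] = 2401 · (1 + 6·0.061538 + 6·(0.061538)² + (0.061538)³) = 2401 · 1.392186.

So E[X^4] = 3342.637884.


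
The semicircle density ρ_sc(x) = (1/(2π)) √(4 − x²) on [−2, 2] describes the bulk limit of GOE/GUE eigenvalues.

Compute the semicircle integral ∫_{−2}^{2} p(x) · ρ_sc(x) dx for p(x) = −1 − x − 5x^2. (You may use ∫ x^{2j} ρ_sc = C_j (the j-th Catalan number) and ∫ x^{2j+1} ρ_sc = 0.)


Write p(x) = Σ a_i x^i, split into monomials and integrate each against ρ_sc separately.
Using ∫ x^{2j} ρ_sc = C_j = (1/(j+1)) C(2j, j) (Catalan numbers) and ∫ x^{2j+1} ρ_sc = 0 (odd monomials vanish by symmetry):
  i = 0 (even): a_0 · C_{0} = -1 · 1 = -1
  i = 1 (odd): ∫ x^1 ρ_sc = 0 (vanishes)
  i = 2 (even): a_2 · C_{1} = -5 · 1 = -5

Summing the contributions: ∫_{−2}^{2} p(x) ρ_sc(x) dx = (-1) + (-5) = -6.


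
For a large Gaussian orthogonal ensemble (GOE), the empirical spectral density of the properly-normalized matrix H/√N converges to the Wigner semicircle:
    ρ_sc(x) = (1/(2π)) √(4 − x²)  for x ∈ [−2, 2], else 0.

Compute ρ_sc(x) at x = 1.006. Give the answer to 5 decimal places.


ρ_sc(x) = (1/(2π)) √(4 − x²). With x = 1.006:
  4 − x² = 4 − (1.006)² = 4 − 1.012036 = 2.987964.
  √(4 − x²) = 1.728573.
  1/(2π) = 0.159155.
  ρ_sc(1.006) = 0.159155 · 1.728573 = 0.275111.

Rounded to 5 decimal places: ρ_sc(1.006) ≈ 0.27511.


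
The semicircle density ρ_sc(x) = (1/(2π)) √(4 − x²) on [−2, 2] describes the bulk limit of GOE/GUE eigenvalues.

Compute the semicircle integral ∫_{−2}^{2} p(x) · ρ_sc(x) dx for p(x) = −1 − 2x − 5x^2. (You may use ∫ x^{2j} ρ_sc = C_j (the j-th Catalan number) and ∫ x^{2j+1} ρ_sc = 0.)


Write p(x) = Σ a_i x^i, split into monomials and integrate each against ρ_sc separately.
Using ∫ x^{2j} ρ_sc = C_j = (1/(j+1)) C(2j, j) (Catalan numbers) and ∫ x^{2j+1} ρ_sc = 0 (odd monomials vanish by symmetry):
  i = 0 (even): a_0 · C_{0} = -1 · 1 = -1
  i = 1 (odd): ∫ x^1 ρ_sc = 0 (vanishes)
  i = 2 (even): a_2 · C_{1} = -5 · 1 = -5

Summing the contributions: ∫_{−2}^{2} p(x) ρ_sc(x) dx = (-1) + (-5) = -6.


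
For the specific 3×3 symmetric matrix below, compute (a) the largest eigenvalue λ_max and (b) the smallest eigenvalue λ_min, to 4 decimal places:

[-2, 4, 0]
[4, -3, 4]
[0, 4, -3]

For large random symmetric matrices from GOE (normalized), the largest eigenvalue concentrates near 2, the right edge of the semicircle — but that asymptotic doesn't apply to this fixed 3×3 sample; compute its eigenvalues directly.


Since M is real symmetric, all three eigenvalues are real; they are the roots of det(λI − M) = λ³ − (tr M) λ² + s λ − det M, where s is the sum of the principal 2×2 minors.
tr M = -2 + (-3) + (-3) = -8.
s = ((-2)·(-3) − 4²) + ((-2)·(-3) − 0²) + ((-3)·(-3) − 4²) = -10 + 6 + (-7) = -11.
det M (expand along row 1) = (-2)·(-7) − 4·(-12) + 0·16 = 62.
Characteristic polynomial: λ³ + 8λ² − 11λ − 62 = 0.
Substitute λ = y + (tr M)/3 = y − 2.666667 to remove the quadratic term: y³ + p·y + q = 0 with p = s − (tr M)²/3 = -32.333333 and q = −2(tr M)³/27 + (tr M)·s/3 − det M = 5.259259.
Three real roots ⇒ use the trigonometric (Viète) form: r = 2√(−p/3) = 6.565905, φ = arccos(3q/(p·r)) = arccos(-0.074319) = 1.645184 rad.
y_k = r·cos(φ/3 − 2πk/3) for k = 0, 1, 2 gives y = 5.603097, 0.162791, -5.765888.
λ_k = y_k − 2.666667 gives λ = 2.9364, -2.5039, -8.4326 (check: the sum is -8.0000 = tr M).

Hence λ_max = 2.9364 and λ_min = -8.4326.


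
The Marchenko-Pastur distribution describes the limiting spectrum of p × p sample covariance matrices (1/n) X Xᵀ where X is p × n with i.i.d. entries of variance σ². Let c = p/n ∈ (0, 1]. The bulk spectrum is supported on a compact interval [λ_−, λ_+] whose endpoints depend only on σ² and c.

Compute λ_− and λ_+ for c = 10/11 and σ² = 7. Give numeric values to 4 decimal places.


c = 10/11 = 0.909091; √c = 0.953463.
λ_− = σ² (1 − √c)² = 7 · (1 − 0.953463)² = 7 · (0.046537)² = 0.015160.
λ_+ = σ² (1 + √c)² = 7 · (1 + 0.953463)² = 7 · (1.953463)² = 26.712113.

Rounded to 4 decimal places: λ_− ≈ 0.0152, λ_+ ≈ 26.7121.


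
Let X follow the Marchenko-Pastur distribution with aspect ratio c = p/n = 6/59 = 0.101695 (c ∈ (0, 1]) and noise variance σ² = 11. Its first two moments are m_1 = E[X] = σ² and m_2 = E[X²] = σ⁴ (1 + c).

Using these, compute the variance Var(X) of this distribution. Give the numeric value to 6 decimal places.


m_1 = E[X] = σ² = 11, so m_1² = 121.
m_2 = E[X²] = σ⁴ (1 + c) = 121 · (1 + 0.101695) = 121 · 1.101695 = 133.305085.
(Note m_2 − m_1² simplifies to c · σ⁴ = 0.101695 · 121.)

Var(X) = m_2 − m_1² = 133.305085 − 121 = 12.305085.


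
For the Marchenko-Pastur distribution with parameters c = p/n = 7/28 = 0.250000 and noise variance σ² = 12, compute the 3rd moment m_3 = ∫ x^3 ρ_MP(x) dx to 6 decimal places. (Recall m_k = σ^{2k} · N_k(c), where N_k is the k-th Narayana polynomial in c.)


E[X³] = σ⁶ (1 + 3c + c²) (third MP moment). With σ² = 12 (so σ⁶ = 1728) and c = 7/28 = 0.250000: E[X³] = 1728 · (1 + 3·0.250000 + (0.250000)²) = 1728 · 1.812500.

So E[X^3] = 3132.000000.


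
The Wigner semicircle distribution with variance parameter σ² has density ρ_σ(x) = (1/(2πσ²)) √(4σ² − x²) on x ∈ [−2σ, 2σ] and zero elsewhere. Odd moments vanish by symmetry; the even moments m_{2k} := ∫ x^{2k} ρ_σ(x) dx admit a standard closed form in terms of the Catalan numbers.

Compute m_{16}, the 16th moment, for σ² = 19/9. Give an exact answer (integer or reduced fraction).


By the scaled semicircle moment identity, m_{2k} = σ^{2k} · C_k with k = 8.
C_8 = (1/(k+1)) · C(2k, k) = (1/9) · C(16, 8) = (1/9) · 12870 = 1430.
σ^{2k} = (σ²)^k = (19/9)^8 = 16983563041/43046721.

Therefore m_{16} = σ^{16} · C_8 = (16983563041/43046721) · 1430 = 24286495148630/43046721.


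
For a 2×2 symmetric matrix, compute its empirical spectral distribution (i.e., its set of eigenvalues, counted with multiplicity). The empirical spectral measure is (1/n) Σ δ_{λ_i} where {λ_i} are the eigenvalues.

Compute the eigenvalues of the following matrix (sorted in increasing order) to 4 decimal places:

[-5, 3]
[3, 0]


Since M is real symmetric, both eigenvalues are real; they are the roots of det(λI − M) = λ² − (tr M) λ + det M.
tr M = -5 + 0 = -5.
det M = (-5)·0 − 3² = 0 − 9 = -9.
Characteristic polynomial: λ² + 5λ − 9 = 0.
Discriminant Δ = (tr M)² − 4·det M = 25 − (-36) = 61; √Δ = 7.810250.
λ = (tr M ± √Δ)/2 = (-5 ± 7.810250)/2, giving (tr M − √Δ)/2 = -6.4051 and (tr M + √Δ)/2 = 1.4051.

Eigenvalues sorted in increasing order: [-6.4051, 1.4051].


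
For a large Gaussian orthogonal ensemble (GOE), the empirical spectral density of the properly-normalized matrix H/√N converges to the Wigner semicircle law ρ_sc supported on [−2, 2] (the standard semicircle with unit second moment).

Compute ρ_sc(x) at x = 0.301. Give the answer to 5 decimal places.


ρ_sc(x) = (1/(2π)) √(4 − x²). With x = 0.301:
  4 − x² = 4 − (0.301)² = 4 − 0.090601 = 3.909399.
  √(4 − x²) = 1.977220.
  1/(2π) = 0.159155.
  ρ_sc(0.301) = 0.159155 · 1.977220 = 0.314684.

Rounded to 5 decimal places: ρ_sc(0.301) ≈ 0.31468.


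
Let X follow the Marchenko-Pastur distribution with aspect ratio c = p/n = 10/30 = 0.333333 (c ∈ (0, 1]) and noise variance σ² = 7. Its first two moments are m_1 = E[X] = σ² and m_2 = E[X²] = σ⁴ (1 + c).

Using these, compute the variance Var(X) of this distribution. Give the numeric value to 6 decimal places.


m_1 = E[X] = σ² = 7, so m_1² = 49.
m_2 = E[X²] = σ⁴ (1 + c) = 49 · (1 + 0.333333) = 49 · 1.333333 = 65.333333.
(Note m_2 − m_1² simplifies to c · σ⁴ = 0.333333 · 49.)

Var(X) = m_2 − m_1² = 65.333333 − 49 = 16.333333.


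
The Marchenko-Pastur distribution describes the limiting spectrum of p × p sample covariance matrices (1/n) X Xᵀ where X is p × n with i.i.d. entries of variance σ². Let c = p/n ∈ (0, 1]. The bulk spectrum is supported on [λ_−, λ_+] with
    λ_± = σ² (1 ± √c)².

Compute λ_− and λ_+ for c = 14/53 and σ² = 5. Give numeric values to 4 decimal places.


c = 14/53 = 0.264151; √c = 0.513956.
λ_− = σ² (1 − √c)² = 5 · (1 − 0.513956)² = 5 · (0.486044)² = 1.181193.
λ_+ = σ² (1 + √c)² = 5 · (1 + 0.513956)² = 5 · (1.513956)² = 11.460316.

Rounded to 4 decimal places: λ_− ≈ 1.1812, λ_+ ≈ 11.4603.


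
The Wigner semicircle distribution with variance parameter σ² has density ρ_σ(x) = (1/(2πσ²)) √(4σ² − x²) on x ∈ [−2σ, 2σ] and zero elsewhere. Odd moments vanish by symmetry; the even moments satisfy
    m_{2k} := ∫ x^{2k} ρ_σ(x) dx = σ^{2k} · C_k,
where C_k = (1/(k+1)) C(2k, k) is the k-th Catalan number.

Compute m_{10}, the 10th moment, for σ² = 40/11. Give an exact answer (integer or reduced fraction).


By the scaled semicircle moment identity, m_{2k} = σ^{2k} · C_k with k = 5.
C_5 = (1/(k+1)) · C(2k, k) = (1/6) · C(10, 5) = (1/6) · 252 = 42.
σ^{2k} = (σ²)^k = (40/11)^5 = 102400000/161051.

Therefore m_{10} = σ^{10} · C_5 = (102400000/161051) · 42 = 4300800000/161051.


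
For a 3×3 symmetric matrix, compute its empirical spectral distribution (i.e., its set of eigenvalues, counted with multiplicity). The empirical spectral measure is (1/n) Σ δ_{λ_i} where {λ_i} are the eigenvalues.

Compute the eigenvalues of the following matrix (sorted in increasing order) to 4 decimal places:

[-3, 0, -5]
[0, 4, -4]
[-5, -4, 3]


Since M is real symmetric, all three eigenvalues are real; they are the roots of det(λI − M) = λ³ − (tr M) λ² + s λ − det M, where s is the sum of the principal 2×2 minors.
tr M = -3 + 4 + 3 = 4.
s = ((-3)·4 − 0²) + ((-3)·3 − (-5)²) + (4·3 − (-4)²) = -12 + (-34) + (-4) = -50.
det M (expand along row 1) = (-3)·(-4) − 0·(-20) + (-5)·20 = -88.
Characteristic polynomial: λ³ − 4λ² − 50λ + 88 = 0.
Substitute λ = y + (tr M)/3 = y + 1.333333 to remove the quadratic term: y³ + p·y + q = 0 with p = s − (tr M)²/3 = -55.333333 and q = −2(tr M)³/27 + (tr M)·s/3 − det M = 16.592593.
Three real roots ⇒ use the trigonometric (Viète) form: r = 2√(−p/3) = 8.589399, φ = arccos(3q/(p·r)) = arccos(-0.104734) = 1.675722 rad.
y_k = r·cos(φ/3 − 2πk/3) for k = 0, 1, 2 gives y = 7.283911, 0.300356, -7.584266.
λ_k = y_k + 1.333333 gives λ = 8.6172, 1.6337, -6.2509 (check: the sum is 4.0000 = tr M).

Eigenvalues sorted in increasing order: [-6.2509, 1.6337, 8.6172].


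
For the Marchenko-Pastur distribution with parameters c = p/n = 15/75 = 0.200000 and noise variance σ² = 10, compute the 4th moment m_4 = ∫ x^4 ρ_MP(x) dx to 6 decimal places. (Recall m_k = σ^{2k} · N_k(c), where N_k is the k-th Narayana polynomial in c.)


E[X⁴] = σ⁸ (1 + 6c + 6c² + c³) (fourth MP moment). With σ² = 10 (so σ⁸ = 10000) and c = 15/75 = 0.200000: E[X⁴] = 10000 · (1 + 6·0.200000 + 6·(0.200000)² + (0.200000)³) = 10000 · 2.448000.

So E[X^4] = 24480.000000.


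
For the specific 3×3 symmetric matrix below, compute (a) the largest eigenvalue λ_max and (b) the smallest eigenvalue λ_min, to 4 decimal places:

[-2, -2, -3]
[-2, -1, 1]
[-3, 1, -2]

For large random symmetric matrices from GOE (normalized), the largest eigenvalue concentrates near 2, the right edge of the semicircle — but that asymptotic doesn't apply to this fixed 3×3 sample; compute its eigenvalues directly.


Since M is real symmetric, all three eigenvalues are real; they are the roots of det(λI − M) = λ³ − (tr M) λ² + s λ − det M, where s is the sum of the principal 2×2 minors.
tr M = -2 + (-1) + (-2) = -5.
s = ((-2)·(-1) − (-2)²) + ((-2)·(-2) − (-3)²) + ((-1)·(-2) − 1²) = -2 + (-5) + 1 = -6.
det M (expand along row 1) = (-2)·1 − (-2)·7 + (-3)·(-5) = 27.
Characteristic polynomial: λ³ + 5λ² − 6λ − 27 = 0.
Substitute λ = y + (tr M)/3 = y − 1.666667 to remove the quadratic term: y³ + p·y + q = 0 with p = s − (tr M)²/3 = -14.333333 and q = −2(tr M)³/27 + (tr M)·s/3 − det M = -7.740741.
Three real roots ⇒ use the trigonometric (Viète) form: r = 2√(−p/3) = 4.371626, φ = arccos(3q/(p·r)) = arccos(0.370607) = 1.191134 rad.
y_k = r·cos(φ/3 − 2πk/3) for k = 0, 1, 2 gives y = 4.031548, -0.551772, -3.479776.
λ_k = y_k − 1.666667 gives λ = 2.3649, -2.2184, -5.1464 (check: the sum is -5.0000 = tr M).

Hence λ_max = 2.3649 and λ_min = -5.1464.


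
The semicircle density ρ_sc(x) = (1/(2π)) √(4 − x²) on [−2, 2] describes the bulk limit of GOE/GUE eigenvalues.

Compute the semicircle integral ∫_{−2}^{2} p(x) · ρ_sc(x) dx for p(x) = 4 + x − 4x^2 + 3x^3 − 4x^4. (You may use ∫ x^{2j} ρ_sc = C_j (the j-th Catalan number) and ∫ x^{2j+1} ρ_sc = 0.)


Write p(x) = Σ a_i x^i, split into monomials and integrate each against ρ_sc separately.
Using ∫ x^{2j} ρ_sc = C_j = (1/(j+1)) C(2j, j) (Catalan numbers) and ∫ x^{2j+1} ρ_sc = 0 (odd monomials vanish by symmetry):
  i = 0 (even): a_0 · C_{0} = 4 · 1 = 4
  i = 1 (odd): ∫ x^1 ρ_sc = 0 (vanishes)
  i = 2 (even): a_2 · C_{1} = -4 · 1 = -4
  i = 3 (odd): ∫ x^3 ρ_sc = 0 (vanishes)
  i = 4 (even): a_4 · C_{2} = -4 · 2 = -8

Summing the contributions: ∫_{−2}^{2} p(x) ρ_sc(x) dx = 4 + (-4) + (-8) = -8.


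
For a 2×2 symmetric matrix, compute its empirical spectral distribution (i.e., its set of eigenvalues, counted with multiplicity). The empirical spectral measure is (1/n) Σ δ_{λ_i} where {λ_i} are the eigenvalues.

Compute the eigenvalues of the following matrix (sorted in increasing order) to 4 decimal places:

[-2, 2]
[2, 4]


Since M is real symmetric, both eigenvalues are real; they are the roots of det(λI − M) = λ² − (tr M) λ + det M.
tr M = -2 + 4 = 2.
det M = (-2)·4 − 2² = -8 − 4 = -12.
Characteristic polynomial: λ² − 2λ − 12 = 0.
Discriminant Δ = (tr M)² − 4·det M = 4 − (-48) = 52; √Δ = 7.211103.
λ = (tr M ± √Δ)/2 = (2 ± 7.211103)/2, giving (tr M − √Δ)/2 = -2.6056 and (tr M + √Δ)/2 = 4.6056.

Eigenvalues sorted in increasing order: [-2.6056, 4.6056].


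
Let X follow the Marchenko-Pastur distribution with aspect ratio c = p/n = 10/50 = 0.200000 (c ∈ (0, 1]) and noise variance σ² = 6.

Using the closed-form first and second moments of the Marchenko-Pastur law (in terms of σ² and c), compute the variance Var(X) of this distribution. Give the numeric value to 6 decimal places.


Recall the MP moments m_1 = E[X] = σ² and m_2 = E[X²] = σ⁴ (1 + c).
m_1 = E[X] = σ² = 6, so m_1² = 36.
m_2 = E[X²] = σ⁴ (1 + c) = 36 · (1 + 0.200000) = 36 · 1.200000 = 43.200000.
(Note m_2 − m_1² simplifies to c · σ⁴ = 0.200000 · 36.)

Var(X) = m_2 − m_1² = 43.200000 − 36 = 7.200000.


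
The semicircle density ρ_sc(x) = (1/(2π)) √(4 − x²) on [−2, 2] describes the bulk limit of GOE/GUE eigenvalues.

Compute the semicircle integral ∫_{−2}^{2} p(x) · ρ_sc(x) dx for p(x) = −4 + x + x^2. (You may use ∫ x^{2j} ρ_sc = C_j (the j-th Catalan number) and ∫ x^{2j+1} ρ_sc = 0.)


Write p(x) = Σ a_i x^i, split into monomials and integrate each against ρ_sc separately.
Using ∫ x^{2j} ρ_sc = C_j = (1/(j+1)) C(2j, j) (Catalan numbers) and ∫ x^{2j+1} ρ_sc = 0 (odd monomials vanish by symmetry):
  i = 0 (even): a_0 · C_{0} = -4 · 1 = -4
  i = 1 (odd): ∫ x^1 ρ_sc = 0 (vanishes)
  i = 2 (even): a_2 · C_{1} = 1 · 1 = 1

Summing the contributions: ∫_{−2}^{2} p(x) ρ_sc(x) dx = (-4) + 1 = -3.


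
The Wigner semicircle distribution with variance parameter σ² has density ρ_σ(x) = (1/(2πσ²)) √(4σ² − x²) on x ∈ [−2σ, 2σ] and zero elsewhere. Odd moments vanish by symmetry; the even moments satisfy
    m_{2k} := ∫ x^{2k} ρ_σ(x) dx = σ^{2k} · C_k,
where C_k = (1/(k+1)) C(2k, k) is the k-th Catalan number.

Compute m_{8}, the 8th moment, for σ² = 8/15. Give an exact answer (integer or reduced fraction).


By the scaled semicircle moment identity, m_{2k} = σ^{2k} · C_k with k = 4.
C_4 = (1/(k+1)) · C(2k, k) = (1/5) · C(8, 4) = (1/5) · 70 = 14.
σ^{2k} = (σ²)^k = (8/15)^4 = 4096/50625.

Therefore m_{8} = σ^{8} · C_4 = (4096/50625) · 14 = 57344/50625.


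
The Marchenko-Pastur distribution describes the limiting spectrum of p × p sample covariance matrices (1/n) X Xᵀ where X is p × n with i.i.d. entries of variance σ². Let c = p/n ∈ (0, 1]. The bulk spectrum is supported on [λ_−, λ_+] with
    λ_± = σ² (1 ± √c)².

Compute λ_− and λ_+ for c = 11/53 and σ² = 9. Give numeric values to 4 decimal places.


c = 11/53 = 0.207547; √c = 0.455573.
λ_− = σ² (1 − √c)² = 9 · (1 − 0.455573)² = 9 · (0.544427)² = 2.667602.
λ_+ = σ² (1 + √c)² = 9 · (1 + 0.455573)² = 9 · (1.455573)² = 19.068247.

Rounded to 4 decimal places: λ_− ≈ 2.6676, λ_+ ≈ 19.0682.


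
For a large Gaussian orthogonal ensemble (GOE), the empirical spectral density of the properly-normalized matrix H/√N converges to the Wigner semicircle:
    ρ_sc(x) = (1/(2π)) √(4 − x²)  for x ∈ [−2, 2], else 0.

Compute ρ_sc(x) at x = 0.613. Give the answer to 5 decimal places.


ρ_sc(x) = (1/(2π)) √(4 − x²). With x = 0.613:
  4 − x² = 4 − (0.613)² = 4 − 0.375769 = 3.624231.
  √(4 − x²) = 1.903741.
  1/(2π) = 0.159155.
  ρ_sc(0.613) = 0.159155 · 1.903741 = 0.302990.

Rounded to 5 decimal places: ρ_sc(0.613) ≈ 0.30299.


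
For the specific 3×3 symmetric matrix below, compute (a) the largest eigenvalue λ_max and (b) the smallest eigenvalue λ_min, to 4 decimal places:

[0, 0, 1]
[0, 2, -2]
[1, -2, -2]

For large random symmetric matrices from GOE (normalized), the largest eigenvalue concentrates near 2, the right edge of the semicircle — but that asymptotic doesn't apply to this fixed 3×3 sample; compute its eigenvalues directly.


Since M is real symmetric, all three eigenvalues are real; they are the roots of det(λI − M) = λ³ − (tr M) λ² + s λ − det M, where s is the sum of the principal 2×2 minors.
tr M = 0 + 2 + (-2) = 0.
s = (0·2 − 0²) + (0·(-2) − 1²) + (2·(-2) − (-2)²) = 0 + (-1) + (-8) = -9.
det M (expand along row 1) = 0·(-8) − 0·2 + 1·(-2) = -2.
Characteristic polynomial: λ³ − 9λ + 2 = 0.
Substitute λ = y + (tr M)/3 = y + 0.000000 to remove the quadratic term: y³ + p·y + q = 0 with p = s − (tr M)²/3 = -9.000000 and q = −2(tr M)³/27 + (tr M)·s/3 − det M = 2.000000.
Three real roots ⇒ use the trigonometric (Viète) form: r = 2√(−p/3) = 3.464102, φ = arccos(3q/(p·r)) = arccos(-0.192450) = 1.764455 rad.
y_k = r·cos(φ/3 − 2πk/3) for k = 0, 1, 2 gives y = 2.882021, 0.223462, -3.105483.
λ_k = y_k + 0.000000 gives λ = 2.8820, 0.2235, -3.1055 (check: the sum is 0.0000 = tr M).

Hence λ_max = 2.8820 and λ_min = -3.1055.


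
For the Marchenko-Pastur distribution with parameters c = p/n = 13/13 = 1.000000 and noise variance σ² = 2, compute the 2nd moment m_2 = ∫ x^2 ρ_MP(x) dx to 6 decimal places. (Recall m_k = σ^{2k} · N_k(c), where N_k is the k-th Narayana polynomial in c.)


E[X²] = σ⁴ (1 + c) (second MP moment). With σ² = 2 (so σ⁴ = 4) and c = 13/13 = 1.000000: E[X²] = 4 · (1 + 1.000000) = 4 · 2.000000.

So E[X^2] = 8.000000.


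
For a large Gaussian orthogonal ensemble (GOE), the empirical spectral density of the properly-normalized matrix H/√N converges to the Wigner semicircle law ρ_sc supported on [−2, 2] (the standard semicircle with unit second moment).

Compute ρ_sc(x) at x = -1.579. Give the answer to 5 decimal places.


ρ_sc(x) = (1/(2π)) √(4 − x²). With x = -1.579:
  4 − x² = 4 − (-1.579)² = 4 − 2.493241 = 1.506759.
  √(4 − x²) = 1.227501.
  1/(2π) = 0.159155.
  ρ_sc(-1.579) = 0.159155 · 1.227501 = 0.195363.

Rounded to 5 decimal places: ρ_sc(-1.579) ≈ 0.19536.


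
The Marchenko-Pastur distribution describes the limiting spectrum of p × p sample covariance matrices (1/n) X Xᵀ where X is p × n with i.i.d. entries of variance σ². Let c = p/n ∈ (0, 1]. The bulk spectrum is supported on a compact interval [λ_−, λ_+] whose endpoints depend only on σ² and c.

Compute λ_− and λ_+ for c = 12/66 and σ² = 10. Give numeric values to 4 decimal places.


c = 12/66 = 0.181818; √c = 0.426401.
λ_− = σ² (1 − √c)² = 10 · (1 − 0.426401)² = 10 · (0.573599)² = 3.290153.
λ_+ = σ² (1 + √c)² = 10 · (1 + 0.426401)² = 10 · (1.426401)² = 20.346210.

Rounded to 4 decimal places: λ_− ≈ 3.2902, λ_+ ≈ 20.3462.


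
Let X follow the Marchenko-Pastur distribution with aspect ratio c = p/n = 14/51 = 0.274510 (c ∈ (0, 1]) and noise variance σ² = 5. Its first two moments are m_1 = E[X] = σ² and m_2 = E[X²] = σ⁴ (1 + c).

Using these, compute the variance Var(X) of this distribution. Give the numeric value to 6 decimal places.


m_1 = E[X] = σ² = 5, so m_1² = 25.
m_2 = E[X²] = σ⁴ (1 + c) = 25 · (1 + 0.274510) = 25 · 1.274510 = 31.862745.
(Note m_2 − m_1² simplifies to c · σ⁴ = 0.274510 · 25.)

Var(X) = m_2 − m_1² = 31.862745 − 25 = 6.862745.


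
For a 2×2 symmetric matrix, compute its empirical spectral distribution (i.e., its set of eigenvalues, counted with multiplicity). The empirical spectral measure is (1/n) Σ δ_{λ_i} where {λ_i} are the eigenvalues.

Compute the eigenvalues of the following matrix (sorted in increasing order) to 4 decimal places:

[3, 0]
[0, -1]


Since M is real symmetric, both eigenvalues are real; they are the roots of det(λI − M) = λ² − (tr M) λ + det M.
tr M = 3 + (-1) = 2.
det M = 3·(-1) − 0² = -3 − 0 = -3.
Characteristic polynomial: λ² − 2λ − 3 = 0.
Discriminant Δ = (tr M)² − 4·det M = 4 − (-12) = 16; √Δ = 4.000000.
λ = (tr M ± √Δ)/2 = (2 ± 4.000000)/2, giving (tr M − √Δ)/2 = -1.0000 and (tr M + √Δ)/2 = 3.0000.

Eigenvalues sorted in increasing order: [-1.0000, 3.0000].


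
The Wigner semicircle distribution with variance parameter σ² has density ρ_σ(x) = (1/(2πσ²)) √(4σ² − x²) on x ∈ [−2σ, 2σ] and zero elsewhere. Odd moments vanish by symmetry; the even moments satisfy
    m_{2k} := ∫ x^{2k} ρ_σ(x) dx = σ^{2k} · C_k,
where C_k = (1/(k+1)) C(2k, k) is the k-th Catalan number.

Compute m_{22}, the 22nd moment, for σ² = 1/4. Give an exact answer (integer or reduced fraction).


By the scaled semicircle moment identity, m_{2k} = σ^{2k} · C_k with k = 11.
C_11 = (1/(k+1)) · C(2k, k) = (1/12) · C(22, 11) = (1/12) · 705432 = 58786.
σ^{2k} = (σ²)^k = (1/4)^11 = 1/4194304.

Therefore m_{22} = σ^{22} · C_11 = (1/4194304) · 58786 = 29393/2097152.


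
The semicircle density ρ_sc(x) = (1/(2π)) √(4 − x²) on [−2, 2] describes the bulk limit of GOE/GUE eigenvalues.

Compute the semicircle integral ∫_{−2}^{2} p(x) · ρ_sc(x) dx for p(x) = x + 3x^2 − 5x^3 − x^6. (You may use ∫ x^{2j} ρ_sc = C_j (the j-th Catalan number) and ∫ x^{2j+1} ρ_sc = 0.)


Write p(x) = Σ a_i x^i, split into monomials and integrate each against ρ_sc separately.
Using ∫ x^{2j} ρ_sc = C_j = (1/(j+1)) C(2j, j) (Catalan numbers) and ∫ x^{2j+1} ρ_sc = 0 (odd monomials vanish by symmetry):
  i = 1 (odd): ∫ x^1 ρ_sc = 0 (vanishes)
  i = 2 (even): a_2 · C_{1} = 3 · 1 = 3
  i = 3 (odd): ∫ x^3 ρ_sc = 0 (vanishes)
  i = 6 (even): a_6 · C_{3} = -1 · 5 = -5

Summing the contributions: ∫_{−2}^{2} p(x) ρ_sc(x) dx = 3 + (-5) = -2.


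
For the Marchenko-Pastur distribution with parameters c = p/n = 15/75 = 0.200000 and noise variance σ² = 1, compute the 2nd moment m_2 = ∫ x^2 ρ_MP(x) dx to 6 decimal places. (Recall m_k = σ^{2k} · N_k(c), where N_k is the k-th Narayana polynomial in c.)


E[X²] = σ⁴ (1 + c) (second MP moment). With σ² = 1 (so σ⁴ = 1) and c = 15/75 = 0.200000: E[X²] = 1 · (1 + 0.200000) = 1 · 1.200000.

So E[X^2] = 1.200000.


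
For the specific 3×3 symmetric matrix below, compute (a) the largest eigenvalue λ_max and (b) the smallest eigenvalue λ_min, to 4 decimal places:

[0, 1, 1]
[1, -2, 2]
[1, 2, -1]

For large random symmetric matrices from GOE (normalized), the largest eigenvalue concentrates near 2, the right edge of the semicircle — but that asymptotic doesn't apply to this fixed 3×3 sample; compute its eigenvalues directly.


Since M is real symmetric, all three eigenvalues are real; they are the roots of det(λI − M) = λ³ − (tr M) λ² + s λ − det M, where s is the sum of the principal 2×2 minors.
tr M = 0 + (-2) + (-1) = -3.
s = (0·(-2) − 1²) + (0·(-1) − 1²) + ((-2)·(-1) − 2²) = -1 + (-1) + (-2) = -4.
det M (expand along row 1) = 0·(-2) − 1·(-3) + 1·4 = 7.
Characteristic polynomial: λ³ + 3λ² − 4λ − 7 = 0.
Substitute λ = y + (tr M)/3 = y − 1.000000 to remove the quadratic term: y³ + p·y + q = 0 with p = s − (tr M)²/3 = -7.000000 and q = −2(tr M)³/27 + (tr M)·s/3 − det M = -1.000000.
Three real roots ⇒ use the trigonometric (Viète) form: r = 2√(−p/3) = 3.055050, φ = arccos(3q/(p·r)) = arccos(0.140283) = 1.430049 rad.
y_k = r·cos(φ/3 − 2πk/3) for k = 0, 1, 2 gives y = 2.714479, -0.143277, -2.571201.
λ_k = y_k − 1.000000 gives λ = 1.7145, -1.1433, -3.5712 (check: the sum is -3.0000 = tr M).

Hence λ_max = 1.7145 and λ_min = -3.5712.


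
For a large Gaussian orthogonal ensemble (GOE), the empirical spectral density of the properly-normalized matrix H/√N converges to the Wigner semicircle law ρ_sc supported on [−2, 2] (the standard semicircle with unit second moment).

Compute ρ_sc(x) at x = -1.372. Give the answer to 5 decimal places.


ρ_sc(x) = (1/(2π)) √(4 − x²). With x = -1.372:
  4 − x² = 4 − (-1.372)² = 4 − 1.882384 = 2.117616.
  √(4 − x²) = 1.455203.
  1/(2π) = 0.159155.
  ρ_sc(-1.372) = 0.159155 · 1.455203 = 0.231603.

Rounded to 5 decimal places: ρ_sc(-1.372) ≈ 0.23160.


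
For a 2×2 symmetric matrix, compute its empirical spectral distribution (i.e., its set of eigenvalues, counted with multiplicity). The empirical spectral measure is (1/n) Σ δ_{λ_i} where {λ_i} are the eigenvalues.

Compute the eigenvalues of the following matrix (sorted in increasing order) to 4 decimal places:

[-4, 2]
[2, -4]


Since M is real symmetric, both eigenvalues are real; they are the roots of det(λI − M) = λ² − (tr M) λ + det M.
tr M = -4 + (-4) = -8.
det M = (-4)·(-4) − 2² = 16 − 4 = 12.
Characteristic polynomial: λ² + 8λ + 12 = 0.
Discriminant Δ = (tr M)² − 4·det M = 64 − 48 = 16; √Δ = 4.000000.
λ = (tr M ± √Δ)/2 = (-8 ± 4.000000)/2, giving (tr M − √Δ)/2 = -6.0000 and (tr M + √Δ)/2 = -2.0000.

Eigenvalues sorted in increasing order: [-6.0000, -2.0000].


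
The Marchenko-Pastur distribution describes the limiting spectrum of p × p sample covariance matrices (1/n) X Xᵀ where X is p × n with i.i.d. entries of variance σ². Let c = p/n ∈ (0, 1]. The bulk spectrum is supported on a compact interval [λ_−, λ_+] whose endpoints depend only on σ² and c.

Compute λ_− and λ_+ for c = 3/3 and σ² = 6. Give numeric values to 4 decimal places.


c = 3/3 = 1.000000; √c = 1.000000.
λ_− = σ² (1 − √c)² = 6 · (1 − 1.000000)² = 6 · (0.000000)² = 0.000000.
λ_+ = σ² (1 + √c)² = 6 · (1 + 1.000000)² = 6 · (2.000000)² = 24.000000.

Rounded to 4 decimal places: λ_− ≈ 0.0000, λ_+ ≈ 24.0000.


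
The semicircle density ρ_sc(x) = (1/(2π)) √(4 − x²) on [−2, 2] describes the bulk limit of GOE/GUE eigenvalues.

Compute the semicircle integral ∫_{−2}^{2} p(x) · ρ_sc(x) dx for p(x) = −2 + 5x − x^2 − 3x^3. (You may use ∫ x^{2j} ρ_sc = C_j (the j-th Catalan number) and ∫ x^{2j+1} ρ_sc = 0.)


Write p(x) = Σ a_i x^i, split into monomials and integrate each against ρ_sc separately.
Using ∫ x^{2j} ρ_sc = C_j = (1/(j+1)) C(2j, j) (Catalan numbers) and ∫ x^{2j+1} ρ_sc = 0 (odd monomials vanish by symmetry):
  i = 0 (even): a_0 · C_{0} = -2 · 1 = -2
  i = 1 (odd): ∫ x^1 ρ_sc = 0 (vanishes)
  i = 2 (even): a_2 · C_{1} = -1 · 1 = -1
  i = 3 (odd): ∫ x^3 ρ_sc = 0 (vanishes)

Summing the contributions: ∫_{−2}^{2} p(x) ρ_sc(x) dx = (-2) + (-1) = -3.


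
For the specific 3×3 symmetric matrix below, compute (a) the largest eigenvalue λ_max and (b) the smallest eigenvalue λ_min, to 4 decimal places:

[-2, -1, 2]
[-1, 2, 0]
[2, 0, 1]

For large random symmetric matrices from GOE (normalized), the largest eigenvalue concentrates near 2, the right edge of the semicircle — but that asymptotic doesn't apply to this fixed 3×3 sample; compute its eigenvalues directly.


Since M is real symmetric, all three eigenvalues are real; they are the roots of det(λI − M) = λ³ − (tr M) λ² + s λ − det M, where s is the sum of the principal 2×2 minors.
tr M = -2 + 2 + 1 = 1.
s = ((-2)·2 − (-1)²) + ((-2)·1 − 2²) + (2·1 − 0²) = -5 + (-6) + 2 = -9.
det M (expand along row 1) = (-2)·2 − (-1)·(-1) + 2·(-4) = -13.
Characteristic polynomial: λ³ − λ² − 9λ + 13 = 0.
Substitute λ = y + (tr M)/3 = y + 0.333333 to remove the quadratic term: y³ + p·y + q = 0 with p = s − (tr M)²/3 = -9.333333 and q = −2(tr M)³/27 + (tr M)·s/3 − det M = 9.925926.
Three real roots ⇒ use the trigonometric (Viète) form: r = 2√(−p/3) = 3.527668, φ = arccos(3q/(p·r)) = arccos(-0.904415) = 2.700803 rad.
y_k = r·cos(φ/3 − 2πk/3) for k = 0, 1, 2 gives y = 2.192094, 1.297564, -3.489659.
λ_k = y_k + 0.333333 gives λ = 2.5254, 1.6309, -3.1563 (check: the sum is 1.0000 = tr M).

Hence λ_max = 2.5254 and λ_min = -3.1563.


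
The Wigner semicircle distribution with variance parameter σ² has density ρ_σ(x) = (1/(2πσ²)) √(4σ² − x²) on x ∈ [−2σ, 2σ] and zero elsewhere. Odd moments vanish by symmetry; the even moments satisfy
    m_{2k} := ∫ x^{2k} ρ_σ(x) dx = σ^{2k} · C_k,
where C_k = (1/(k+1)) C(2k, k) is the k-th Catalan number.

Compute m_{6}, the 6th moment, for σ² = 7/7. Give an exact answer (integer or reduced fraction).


By the scaled semicircle moment identity, m_{2k} = σ^{2k} · C_k with k = 3.
C_3 = (1/(k+1)) · C(2k, k) = (1/4) · C(6, 3) = (1/4) · 20 = 5.
σ^{2k} = (σ²)^k = (7/7)^3 = 1.

Therefore m_{6} = σ^{6} · C_3 = 1 · 5 = 5.


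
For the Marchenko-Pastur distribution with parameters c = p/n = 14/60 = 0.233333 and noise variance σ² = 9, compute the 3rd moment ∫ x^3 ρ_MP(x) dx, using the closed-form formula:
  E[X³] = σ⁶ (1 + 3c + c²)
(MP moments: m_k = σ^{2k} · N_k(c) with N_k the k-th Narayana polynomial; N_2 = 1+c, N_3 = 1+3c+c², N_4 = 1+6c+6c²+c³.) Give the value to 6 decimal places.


E[X³] = σ⁶ (1 + 3c + c²) (third MP moment). With σ² = 9 (so σ⁶ = 729) and c = 14/60 = 0.233333: E[X³] = 729 · (1 + 3·0.233333 + (0.233333)²) = 729 · 1.754444.

So E[X^3] = 1278.990000.


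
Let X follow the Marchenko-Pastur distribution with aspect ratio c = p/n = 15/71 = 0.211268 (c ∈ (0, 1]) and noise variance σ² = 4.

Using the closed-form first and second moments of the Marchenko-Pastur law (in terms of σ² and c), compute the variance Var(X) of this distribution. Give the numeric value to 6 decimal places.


Recall the MP moments m_1 = E[X] = σ² and m_2 = E[X²] = σ⁴ (1 + c).
m_1 = E[X] = σ² = 4, so m_1² = 16.
m_2 = E[X²] = σ⁴ (1 + c) = 16 · (1 + 0.211268) = 16 · 1.211268 = 19.380282.
(Note m_2 − m_1² simplifies to c · σ⁴ = 0.211268 · 16.)

Var(X) = m_2 − m_1² = 19.380282 − 16 = 3.380282.


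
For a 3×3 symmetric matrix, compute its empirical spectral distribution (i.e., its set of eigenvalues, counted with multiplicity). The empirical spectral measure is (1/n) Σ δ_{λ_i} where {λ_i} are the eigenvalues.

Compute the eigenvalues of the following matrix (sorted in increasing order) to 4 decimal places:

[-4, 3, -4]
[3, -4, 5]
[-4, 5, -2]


Since M is real symmetric, all three eigenvalues are real; they are the roots of det(λI − M) = λ³ − (tr M) λ² + s λ − det M, where s is the sum of the principal 2×2 minors.
tr M = -4 + (-4) + (-2) = -10.
s = ((-4)·(-4) − 3²) + ((-4)·(-2) − (-4)²) + ((-4)·(-2) − 5²) = 7 + (-8) + (-17) = -18.
det M (expand along row 1) = (-4)·(-17) − 3·14 + (-4)·(-1) = 30.
Characteristic polynomial: λ³ + 10λ² − 18λ − 30 = 0.
Substitute λ = y + (tr M)/3 = y − 3.333333 to remove the quadratic term: y³ + p·y + q = 0 with p = s − (tr M)²/3 = -51.333333 and q = −2(tr M)³/27 + (tr M)·s/3 − det M = 104.074074.
Three real roots ⇒ use the trigonometric (Viète) form: r = 2√(−p/3) = 8.273116, φ = arccos(3q/(p·r)) = arccos(-0.735183) = 2.396732 rad.
y_k = r·cos(φ/3 − 2πk/3) for k = 0, 1, 2 gives y = 5.770396, 2.249024, -8.019420.
λ_k = y_k − 3.333333 gives λ = 2.4371, -1.0843, -11.3528 (check: the sum is -10.0000 = tr M).

Eigenvalues sorted in increasing order: [-11.3528, -1.0843, 2.4371].


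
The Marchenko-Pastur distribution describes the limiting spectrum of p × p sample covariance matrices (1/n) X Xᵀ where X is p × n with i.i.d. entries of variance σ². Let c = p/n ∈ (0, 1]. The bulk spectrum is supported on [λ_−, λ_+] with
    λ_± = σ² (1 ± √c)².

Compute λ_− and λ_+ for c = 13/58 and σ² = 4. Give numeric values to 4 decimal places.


c = 13/58 = 0.224138; √c = 0.473432.
λ_− = σ² (1 − √c)² = 4 · (1 − 0.473432)² = 4 · (0.526568)² = 1.109095.
λ_+ = σ² (1 + √c)² = 4 · (1 + 0.473432)² = 4 · (1.473432)² = 8.684008.

Rounded to 4 decimal places: λ_− ≈ 1.1091, λ_+ ≈ 8.6840.


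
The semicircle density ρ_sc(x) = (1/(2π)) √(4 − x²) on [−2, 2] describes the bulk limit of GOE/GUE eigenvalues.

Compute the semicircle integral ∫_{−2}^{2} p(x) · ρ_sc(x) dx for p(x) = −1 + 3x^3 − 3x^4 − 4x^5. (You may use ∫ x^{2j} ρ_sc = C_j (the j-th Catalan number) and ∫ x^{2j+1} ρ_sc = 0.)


Write p(x) = Σ a_i x^i, split into monomials and integrate each against ρ_sc separately.
Using ∫ x^{2j} ρ_sc = C_j = (1/(j+1)) C(2j, j) (Catalan numbers) and ∫ x^{2j+1} ρ_sc = 0 (odd monomials vanish by symmetry):
  i = 0 (even): a_0 · C_{0} = -1 · 1 = -1
  i = 3 (odd): ∫ x^3 ρ_sc = 0 (vanishes)
  i = 4 (even): a_4 · C_{2} = -3 · 2 = -6
  i = 5 (odd): ∫ x^5 ρ_sc = 0 (vanishes)

Summing the contributions: ∫_{−2}^{2} p(x) ρ_sc(x) dx = (-1) + (-6) = -7.
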